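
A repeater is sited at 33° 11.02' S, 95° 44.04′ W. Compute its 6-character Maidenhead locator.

EF26dt

Offset from 180°W / 90°S: lon 84.2660°, lat 56.8163°.
Field: lon ⌊84.2660/20⌋ = 4 → E; lat ⌊56.8163/10⌋ = 5 → F.
Square: lon ⌊4.2660/2⌋ = 2; lat ⌊6.8163/1⌋ = 6.
Subsquare: lon ⌊0.2660/0.0833333⌋ = 3 → d; lat ⌊0.8163/0.0416667⌋ = 19 → t.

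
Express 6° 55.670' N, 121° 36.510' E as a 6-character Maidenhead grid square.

PJ06tw

Add 180° to longitude and 90° to latitude: 301.6085, 96.9278.
Field: 301.6085/20 → 15 → P, 96.9278/10 → 9 → J; chars PJ.
Square: 1.6085/2 → 0, 6.9278/1 → 6; chars 06.
Subsquare: 1.6085/0.0833333 → 19 → t, 0.9278/0.0416667 → 22 → w; chars tw.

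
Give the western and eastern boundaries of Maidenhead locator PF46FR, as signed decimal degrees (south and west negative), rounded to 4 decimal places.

128.4167, 128.5000

Field P=15, F=5: +15·20° lon, +5·10° lat → SW at lon 120°, lat -40°.
Square 4, 6: +4·2° lon, +6·1° lat → SW at lon 128°, lat -34°.
Subsquare f=5, r=17: +5·0.0833333° lon, +17·0.0416667° lat → SW at lon 128.417°, lat -33.2917°.
Cell spans 0.0833333° lon × 0.0416667° lat.
west 128.4167, east 128.5000.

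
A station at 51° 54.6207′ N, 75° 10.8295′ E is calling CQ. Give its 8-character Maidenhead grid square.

MO71ov18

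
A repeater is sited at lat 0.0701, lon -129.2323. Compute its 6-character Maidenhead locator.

CJ50jb

Shift to the Maidenhead origin (180°W, 90°S): lon 50.7677, lat 90.0701.
Field: lon ⌊50.7677/20⌋ = 2 → C; lat ⌊90.0701/10⌋ = 9 → J.
Square: lon ⌊10.7677/2⌋ = 5; lat ⌊0.0701/1⌋ = 0.
Subsquare: lon ⌊0.7677/0.0833333⌋ = 9 → j; lat ⌊0.0701/0.0416667⌋ = 1 → b.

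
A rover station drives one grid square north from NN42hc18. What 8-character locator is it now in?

NN42hc19

Latitude extended square 8; +1 → 9.
The longitude characters are unchanged.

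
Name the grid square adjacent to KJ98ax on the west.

KJ88xx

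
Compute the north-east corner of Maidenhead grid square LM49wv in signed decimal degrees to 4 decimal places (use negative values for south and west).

39.9167, 49.9167

Field L=11, M=12: +11·20° lon, +12·10° lat → SW at lon 40°, lat 30°.
Square 4, 9: +4·2° lon, +9·1° lat → SW at lon 48°, lat 39°.
Subsquare w=22, v=21: +22·0.0833333° lon, +21·0.0416667° lat → SW at lon 49.8333°, lat 39.875°.
Cell spans 0.0833333° lon × 0.0416667° lat. NE corner is SW corner plus one full cell.
latitude 39.9167, longitude 49.9167.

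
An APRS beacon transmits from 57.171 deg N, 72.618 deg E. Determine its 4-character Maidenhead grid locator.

MO67

Shift to the Maidenhead origin (180°W, 90°S): lon 252.62, lat 147.17.
Field: lon ⌊252.62/20⌋ = 12 → M; lat ⌊147.17/10⌋ = 14 → O.
Square: lon ⌊12.62/2⌋ = 6; lat ⌊7.17/1⌋ = 7.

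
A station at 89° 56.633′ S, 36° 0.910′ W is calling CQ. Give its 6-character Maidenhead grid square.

HA10xb

Shift to the Maidenhead origin (180°W, 90°S): lon 143.9848, lat 0.0561.
Field: lon ⌊143.9848/20⌋ = 7 → H; lat ⌊0.0561/10⌋ = 0 → A.
Square: lon ⌊3.9848/2⌋ = 1; lat ⌊0.0561/1⌋ = 0.
Subsquare: lon ⌊1.9848/0.0833333⌋ = 23 → x; lat ⌊0.0561/0.0416667⌋ = 1 → b.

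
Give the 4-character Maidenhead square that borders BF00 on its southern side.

BE09

Latitude square 0; −1 → -1, wraps to 9, carry into field.
Latitude field F = 5; −1 → 4 = E.
The longitude characters are unchanged.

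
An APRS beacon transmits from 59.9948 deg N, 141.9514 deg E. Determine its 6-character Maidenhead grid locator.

QO09xx

Shift to the Maidenhead origin (180°W, 90°S): lon 321.9514, lat 149.9948.
Field: lon ⌊321.9514/20⌋ = 16 → Q; lat ⌊149.9948/10⌋ = 14 → O.
Square: lon ⌊1.9514/2⌋ = 0; lat ⌊9.9948/1⌋ = 9.
Subsquare: lon ⌊1.9514/0.0833333⌋ = 23 → x; lat ⌊0.9948/0.0416667⌋ = 23 → x.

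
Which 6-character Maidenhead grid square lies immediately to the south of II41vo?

II41vn

Latitude subsquare o = 14; −1 → 13 = n.
The longitude characters are unchanged.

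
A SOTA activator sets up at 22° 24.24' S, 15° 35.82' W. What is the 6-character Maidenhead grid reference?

Add 180° to longitude and 90° to latitude: 164.4030, 67.5960.
Field (20°×10°, letters A–R): lon ⌊164.4030/20⌋ = 8 → I; lat ⌊67.5960/10⌋ = 6 → G.
Square (2°×1°, digits 0–9): lon ⌊4.4030/2⌋ = 2; lat ⌊7.5960/1⌋ = 7.
Subsquare (5′×2.5′, letters a–x): lon ⌊0.4030/0.0833333⌋ = 4 → e; lat ⌊0.5960/0.0416667⌋ = 14 → o.

IG27eo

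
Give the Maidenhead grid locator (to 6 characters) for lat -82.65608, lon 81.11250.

NA07ni

Add 180° to longitude and 90° to latitude: 261.1125, 7.3439.
Field: lon ⌊261.1125/20⌋ = 13 → N; lat ⌊7.3439/10⌋ = 0 → A.
Square: lon ⌊1.1125/2⌋ = 0; lat ⌊7.3439/1⌋ = 7.
Subsquare: lon ⌊1.1125/0.0833333⌋ = 13 → n; lat ⌊0.3439/0.0416667⌋ = 8 → i.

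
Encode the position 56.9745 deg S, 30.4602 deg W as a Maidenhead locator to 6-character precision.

Offset from 180°W / 90°S: lon 149.5398°, lat 33.0255°.
Field: 149.5398/20 → 7 → H, 33.0255/10 → 3 → D; chars HD.
Square: 9.5398/2 → 4, 3.0255/1 → 3; chars 43.
Subsquare: 1.5398/0.0833333 → 18 → s, 0.0255/0.0416667 → 0 → a; chars sa.

HD43sa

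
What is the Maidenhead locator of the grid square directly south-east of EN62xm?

EN72al

Longitude subsquare x = 23; +1 → 24, wraps to 0 = a, carry into square.
Longitude square 6; +1 → 7.
Latitude subsquare m = 12; −1 → 11 = l.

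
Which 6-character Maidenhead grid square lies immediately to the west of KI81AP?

KI71xp

Longitude subsquare a = 0; −1 → -1, wraps to 23 = x, carry into square.
Longitude square 8; −1 → 7.
The latitude characters are unchanged.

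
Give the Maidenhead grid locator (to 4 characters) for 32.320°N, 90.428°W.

EM42

Offset from 180°W / 90°S: lon 89.57°, lat 122.32°.
Field (20°×10°, letters A–R): 89.57/20 → 4 → E, 122.32/10 → 12 → M; chars EM.
Square (2°×1°, digits 0–9): 9.57/2 → 4, 2.32/1 → 2; chars 42.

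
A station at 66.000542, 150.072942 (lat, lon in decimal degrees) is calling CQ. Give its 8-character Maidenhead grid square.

QP56aa80

Shift to the Maidenhead origin (180°W, 90°S): lon 330.07294, lat 156.00054.
Field (20°×10°, letters A–R): 330.07294/20 → 16 → Q, 156.00054/10 → 15 → P; chars QP.
Square (2°×1°, digits 0–9): 10.07294/2 → 5, 6.00054/1 → 6; chars 56.
Subsquare (5′×2.5′, letters a–x): 0.07294/0.0833333 → 0 → a, 0.00054/0.0416667 → 0 → a; chars aa.
Extended square (30″×15″, digits 0–9): 0.07294/0.00833333 → 8, 0.00054/0.00416667 → 0; chars 80.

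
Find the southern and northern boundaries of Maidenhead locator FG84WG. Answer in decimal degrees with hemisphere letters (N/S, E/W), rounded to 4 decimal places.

25.7500° S, 25.7083° S

Field F=5, G=6: +5·20° lon, +6·10° lat → SW at lon -80°, lat -30°.
Square 8, 4: +8·2° lon, +4·1° lat → SW at lon -64°, lat -26°.
Subsquare w=22, g=6: +22·0.0833333° lon, +6·0.0416667° lat → SW at lon -62.1667°, lat -25.75°.
Cell spans 0.0833333° lon × 0.0416667° lat.
south 25.7500° S, north 25.7083° S.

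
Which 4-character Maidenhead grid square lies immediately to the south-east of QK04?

QK13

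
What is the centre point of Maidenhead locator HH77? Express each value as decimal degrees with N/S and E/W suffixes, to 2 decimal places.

12.50° S, 25.00° W

Field H=7, H=7: +7·20° lon, +7·10° lat → SW at lon -40°, lat -20°.
Square 7, 7: +7·2° lon, +7·1° lat → SW at lon -26°, lat -13°.
Cell spans 2° lon × 1° lat. Centre is SW corner plus half of each.
latitude 12.50° S, longitude 25.00° W.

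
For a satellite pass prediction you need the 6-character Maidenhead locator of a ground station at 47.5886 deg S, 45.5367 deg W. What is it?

GE72fj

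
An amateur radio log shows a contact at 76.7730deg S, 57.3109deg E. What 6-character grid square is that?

LB83pf

Offset from 180°W / 90°S: lon 237.3109°, lat 13.2270°.
Field: 237.3109/20 → 11 → L, 13.2270/10 → 1 → B; chars LB.
Square: 17.3109/2 → 8, 3.2270/1 → 3; chars 83.
Subsquare: 1.3109/0.0833333 → 15 → p, 0.2270/0.0416667 → 5 → f; chars pf.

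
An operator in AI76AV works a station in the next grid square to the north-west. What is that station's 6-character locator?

AI66xw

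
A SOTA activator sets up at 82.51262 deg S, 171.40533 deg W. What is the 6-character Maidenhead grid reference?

Offset from 180°W / 90°S: lon 8.5947°, lat 7.4874°.
Field: lon ⌊8.5947/20⌋ = 0 → A; lat ⌊7.4874/10⌋ = 0 → A.
Square: lon ⌊8.5947/2⌋ = 4; lat ⌊7.4874/1⌋ = 7.
Subsquare: lon ⌊0.5947/0.0833333⌋ = 7 → h; lat ⌊0.4874/0.0416667⌋ = 11 → l.

AA47hl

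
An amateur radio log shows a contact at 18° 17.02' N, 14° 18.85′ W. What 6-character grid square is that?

Add 180° to longitude and 90° to latitude: 165.6858, 108.2837.
Field: lon ⌊165.6858/20⌋ = 8 → I; lat ⌊108.2837/10⌋ = 10 → K.
Square: lon ⌊5.6858/2⌋ = 2; lat ⌊8.2837/1⌋ = 8.
Subsquare: lon ⌊1.6858/0.0833333⌋ = 20 → u; lat ⌊0.2837/0.0416667⌋ = 6 → g.

IK28ug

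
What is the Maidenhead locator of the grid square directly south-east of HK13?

HK22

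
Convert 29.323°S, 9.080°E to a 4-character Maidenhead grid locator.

Add 180° to longitude and 90° to latitude: 189.08, 60.68.
Field: 189.08/20 → 9 → J, 60.68/10 → 6 → G; chars JG.
Square: 9.08/2 → 4, 0.68/1 → 0; chars 40.

JG40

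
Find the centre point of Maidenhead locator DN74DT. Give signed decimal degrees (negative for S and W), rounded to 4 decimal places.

44.8125, -105.7083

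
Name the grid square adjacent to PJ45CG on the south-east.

PJ45df

Longitude subsquare c = 2; +1 → 3 = d.
Latitude subsquare g = 6; −1 → 5 = f.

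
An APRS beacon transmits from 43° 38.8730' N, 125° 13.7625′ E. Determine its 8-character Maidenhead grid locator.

PN23op75

Shift to the Maidenhead origin (180°W, 90°S): lon 305.22938, lat 133.64788.
Field: lon ⌊305.22938/20⌋ = 15 → P; lat ⌊133.64788/10⌋ = 13 → N.
Square: lon ⌊5.22938/2⌋ = 2; lat ⌊3.64788/1⌋ = 3.
Subsquare: lon ⌊1.22938/0.0833333⌋ = 14 → o; lat ⌊0.64788/0.0416667⌋ = 15 → p.
Extended square: lon ⌊0.06271/0.00833333⌋ = 7; lat ⌊0.02288/0.00416667⌋ = 5.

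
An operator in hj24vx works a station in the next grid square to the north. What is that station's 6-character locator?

HJ25va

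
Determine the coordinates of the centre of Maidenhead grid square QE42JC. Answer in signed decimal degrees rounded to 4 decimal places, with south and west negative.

Field Q=16, E=4: +16·20° lon, +4·10° lat → SW at lon 140°, lat -50°.
Square 4, 2: +4·2° lon, +2·1° lat → SW at lon 148°, lat -48°.
Subsquare j=9, c=2: +9·0.0833333° lon, +2·0.0416667° lat → SW at lon 148.75°, lat -47.9167°.
Cell spans 0.0833333° lon × 0.0416667° lat. Centre is SW corner plus half of each.
latitude -47.8958, longitude 148.7917.

-47.8958, 148.7917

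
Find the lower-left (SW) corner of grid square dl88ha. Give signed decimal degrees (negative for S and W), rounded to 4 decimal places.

28.0000, -103.4167

Field D=3, L=11: +3·20° lon, +11·10° lat → SW at lon -120°, lat 20°.
Square 8, 8: +8·2° lon, +8·1° lat → SW at lon -104°, lat 28°.
Subsquare h=7, a=0: +7·0.0833333° lon, +0·0.0416667° lat → SW at lon -103.417°, lat 28°.
latitude 28.0000, longitude -103.4167.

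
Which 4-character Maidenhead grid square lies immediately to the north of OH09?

OI00

Latitude square 9; +1 → 10, wraps to 0, carry into field.
Latitude field H = 7; +1 → 8 = I.
The longitude characters are unchanged.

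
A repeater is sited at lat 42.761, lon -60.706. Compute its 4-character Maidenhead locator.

FN92

Shift to the Maidenhead origin (180°W, 90°S): lon 119.29, lat 132.76.
Field: lon ⌊119.29/20⌋ = 5 → F; lat ⌊132.76/10⌋ = 13 → N.
Square: lon ⌊19.29/2⌋ = 9; lat ⌊2.76/1⌋ = 2.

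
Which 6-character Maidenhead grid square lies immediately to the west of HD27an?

HD17xn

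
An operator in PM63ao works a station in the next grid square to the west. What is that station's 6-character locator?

Longitude subsquare a = 0; −1 → -1, wraps to 23 = x, carry into square.
Longitude square 6; −1 → 5.
The latitude characters are unchanged.

PM53xo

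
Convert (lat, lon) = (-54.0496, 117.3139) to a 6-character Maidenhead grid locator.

Add 180° to longitude and 90° to latitude: 297.3139, 35.9504.
Field (20°×10°, letters A–R): 297.3139/20 → 14 → O, 35.9504/10 → 3 → D; chars OD.
Square (2°×1°, digits 0–9): 17.3139/2 → 8, 5.9504/1 → 5; chars 85.
Subsquare (5′×2.5′, letters a–x): 1.3139/0.0833333 → 15 → p, 0.9504/0.0416667 → 22 → w; chars pw.

OD85pw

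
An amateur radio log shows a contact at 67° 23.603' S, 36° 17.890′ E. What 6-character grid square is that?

KC82do

Shift to the Maidenhead origin (180°W, 90°S): lon 216.2982, lat 22.6066.
Field: lon ⌊216.2982/20⌋ = 10 → K; lat ⌊22.6066/10⌋ = 2 → C.
Square: lon ⌊16.2982/2⌋ = 8; lat ⌊2.6066/1⌋ = 2.
Subsquare: lon ⌊0.2982/0.0833333⌋ = 3 → d; lat ⌊0.6066/0.0416667⌋ = 14 → o.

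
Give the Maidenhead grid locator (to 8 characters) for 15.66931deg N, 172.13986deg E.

RK65bq60

Offset from 180°W / 90°S: lon 352.13986°, lat 105.66931°.
Field: 352.13986/20 → 17 → R, 105.66931/10 → 10 → K; chars RK.
Square: 12.13986/2 → 6, 5.66931/1 → 5; chars 65.
Subsquare: 0.13986/0.0833333 → 1 → b, 0.66931/0.0416667 → 16 → q; chars bq.
Extended square: 0.05653/0.00833333 → 6, 0.00264/0.00416667 → 0; chars 60.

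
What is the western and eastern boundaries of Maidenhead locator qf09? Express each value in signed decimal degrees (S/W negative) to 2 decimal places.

140.00, 142.00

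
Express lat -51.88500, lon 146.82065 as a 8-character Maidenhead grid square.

QD38jc87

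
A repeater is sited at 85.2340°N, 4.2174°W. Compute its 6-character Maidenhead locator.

IR75vf

Offset from 180°W / 90°S: lon 175.7826°, lat 175.2340°.
Field (20°×10°, letters A–R): 175.7826/20 → 8 → I, 175.2340/10 → 17 → R; chars IR.
Square (2°×1°, digits 0–9): 15.7826/2 → 7, 5.2340/1 → 5; chars 75.
Subsquare (5′×2.5′, letters a–x): 1.7826/0.0833333 → 21 → v, 0.2340/0.0416667 → 5 → f; chars vf.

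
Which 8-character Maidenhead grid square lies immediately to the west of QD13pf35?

Longitude extended square 3; −1 → 2.
The latitude characters are unchanged.

QD13pf25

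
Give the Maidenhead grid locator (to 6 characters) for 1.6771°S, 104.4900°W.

DI78sh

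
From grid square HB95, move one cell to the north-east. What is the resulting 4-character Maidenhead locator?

IB06

Longitude square 9; +1 → 10, wraps to 0, carry into field.
Longitude field H = 7; +1 → 8 = I.
Latitude square 5; +1 → 6.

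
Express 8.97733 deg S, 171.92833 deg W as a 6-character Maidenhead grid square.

Offset from 180°W / 90°S: lon 8.0717°, lat 81.0227°.
Field (20°×10°, letters A–R): 8.0717/20 → 0 → A, 81.0227/10 → 8 → I; chars AI.
Square (2°×1°, digits 0–9): 8.0717/2 → 4, 1.0227/1 → 1; chars 41.
Subsquare (5′×2.5′, letters a–x): 0.0717/0.0833333 → 0 → a, 0.0227/0.0416667 → 0 → a; chars aa.

AI41aa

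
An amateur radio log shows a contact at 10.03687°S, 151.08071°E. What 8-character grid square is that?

Add 180° to longitude and 90° to latitude: 331.08071, 79.96313.
Field: 331.08071/20 → 16 → Q, 79.96313/10 → 7 → H; chars QH.
Square: 11.08071/2 → 5, 9.96313/1 → 9; chars 59.
Subsquare: 1.08071/0.0833333 → 12 → m, 0.96313/0.0416667 → 23 → x; chars mx.
Extended square: 0.08071/0.00833333 → 9, 0.00480/0.00416667 → 1; chars 91.

QH59mx91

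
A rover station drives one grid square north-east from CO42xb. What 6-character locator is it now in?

CO52ac

Longitude subsquare x = 23; +1 → 24, wraps to 0 = a, carry into square.
Longitude square 4; +1 → 5.
Latitude subsquare b = 1; +1 → 2 = c.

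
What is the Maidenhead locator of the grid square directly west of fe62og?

FE62ng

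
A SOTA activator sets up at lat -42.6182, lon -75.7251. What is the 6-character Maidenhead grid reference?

FE27dj

Offset from 180°W / 90°S: lon 104.2749°, lat 47.3818°.
Field: 104.2749/20 → 5 → F, 47.3818/10 → 4 → E; chars FE.
Square: 4.2749/2 → 2, 7.3818/1 → 7; chars 27.
Subsquare: 0.2749/0.0833333 → 3 → d, 0.3818/0.0416667 → 9 → j; chars dj.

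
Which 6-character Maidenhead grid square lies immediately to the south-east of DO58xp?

Longitude subsquare x = 23; +1 → 24, wraps to 0 = a, carry into square.
Longitude square 5; +1 → 6.
Latitude subsquare p = 15; −1 → 14 = o.

DO68ao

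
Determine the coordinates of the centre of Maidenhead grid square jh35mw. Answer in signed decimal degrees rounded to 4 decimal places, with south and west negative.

-14.0625, 7.0417

Field J=9, H=7: +9·20° lon, +7·10° lat → SW at lon 0°, lat -20°.
Square 3, 5: +3·2° lon, +5·1° lat → SW at lon 6°, lat -15°.
Subsquare m=12, w=22: +12·0.0833333° lon, +22·0.0416667° lat → SW at lon 7°, lat -14.0833°.
Cell spans 0.0833333° lon × 0.0416667° lat. Centre is SW corner plus half of each.
latitude -14.0625, longitude 7.0417.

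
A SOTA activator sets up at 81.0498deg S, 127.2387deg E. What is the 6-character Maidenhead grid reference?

PA38ow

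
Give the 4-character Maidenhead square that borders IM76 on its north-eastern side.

IM87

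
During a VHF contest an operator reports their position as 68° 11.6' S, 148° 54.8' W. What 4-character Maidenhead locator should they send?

Offset from 180°W / 90°S: lon 31.09°, lat 21.81°.
Field: lon ⌊31.09/20⌋ = 1 → B; lat ⌊21.81/10⌋ = 2 → C.
Square: lon ⌊11.09/2⌋ = 5; lat ⌊1.81/1⌋ = 1.

BC51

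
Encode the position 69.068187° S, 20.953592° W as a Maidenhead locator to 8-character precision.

HC90mw53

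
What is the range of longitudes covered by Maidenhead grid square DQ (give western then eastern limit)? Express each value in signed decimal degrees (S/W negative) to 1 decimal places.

-120.0, -100.0

Field D=3, Q=16: +3·20° lon, +16·10° lat → SW at lon -120°, lat 70°.
Cell spans 20° lon × 10° lat.
west -120.0, east -100.0.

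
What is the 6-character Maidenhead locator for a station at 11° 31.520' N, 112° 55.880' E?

OK61lm

Shift to the Maidenhead origin (180°W, 90°S): lon 292.9313, lat 101.5253.
Field: lon ⌊292.9313/20⌋ = 14 → O; lat ⌊101.5253/10⌋ = 10 → K.
Square: lon ⌊12.9313/2⌋ = 6; lat ⌊1.5253/1⌋ = 1.
Subsquare: lon ⌊0.9313/0.0833333⌋ = 11 → l; lat ⌊0.5253/0.0416667⌋ = 12 → m.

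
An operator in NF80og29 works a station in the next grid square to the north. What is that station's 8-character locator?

Latitude extended square 9; +1 → 10, wraps to 0, carry into subsquare.
Latitude subsquare g = 6; +1 → 7 = h.
The longitude characters are unchanged.

NF80oh20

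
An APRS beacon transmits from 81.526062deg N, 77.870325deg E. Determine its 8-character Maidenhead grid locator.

MR81wm46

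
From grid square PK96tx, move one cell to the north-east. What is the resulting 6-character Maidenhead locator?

Longitude subsquare t = 19; +1 → 20 = u.
Latitude subsquare x = 23; +1 → 24, wraps to 0 = a, carry into square.
Latitude square 6; +1 → 7.

PK97ua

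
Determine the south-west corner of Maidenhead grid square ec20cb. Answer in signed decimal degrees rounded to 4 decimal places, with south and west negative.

Field E=4, C=2: +4·20° lon, +2·10° lat → SW at lon -100°, lat -70°.
Square 2, 0: +2·2° lon, +0·1° lat → SW at lon -96°, lat -70°.
Subsquare c=2, b=1: +2·0.0833333° lon, +1·0.0416667° lat → SW at lon -95.8333°, lat -69.9583°.
latitude -69.9583, longitude -95.8333.

-69.9583, -95.8333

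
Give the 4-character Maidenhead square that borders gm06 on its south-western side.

FM95

Longitude square 0; −1 → -1, wraps to 9, carry into field.
Longitude field G = 6; −1 → 5 = F.
Latitude square 6; −1 → 5.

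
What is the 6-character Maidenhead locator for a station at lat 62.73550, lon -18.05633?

Shift to the Maidenhead origin (180°W, 90°S): lon 161.9437, lat 152.7355.
Field: lon ⌊161.9437/20⌋ = 8 → I; lat ⌊152.7355/10⌋ = 15 → P.
Square: lon ⌊1.9437/2⌋ = 0; lat ⌊2.7355/1⌋ = 2.
Subsquare: lon ⌊1.9437/0.0833333⌋ = 23 → x; lat ⌊0.7355/0.0416667⌋ = 17 → r.

IP02xr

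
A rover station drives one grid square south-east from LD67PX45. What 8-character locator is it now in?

LD67px54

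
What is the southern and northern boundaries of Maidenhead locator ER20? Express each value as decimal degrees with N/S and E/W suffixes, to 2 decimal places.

80.00° N, 81.00° N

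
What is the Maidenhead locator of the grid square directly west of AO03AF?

RO93xf

Longitude subsquare a = 0; −1 → -1, wraps to 23 = x, carry into square.
Longitude square 0; −1 → -1, wraps to 9, carry into field.
Longitude field A = 0; −1 → -1, wraps to 17 = R, wrapping around the antimeridian.
The latitude characters are unchanged.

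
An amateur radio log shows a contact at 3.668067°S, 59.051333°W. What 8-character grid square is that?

GI06lh39

Shift to the Maidenhead origin (180°W, 90°S): lon 120.94867, lat 86.33193.
Field: lon ⌊120.94867/20⌋ = 6 → G; lat ⌊86.33193/10⌋ = 8 → I.
Square: lon ⌊0.94867/2⌋ = 0; lat ⌊6.33193/1⌋ = 6.
Subsquare: lon ⌊0.94867/0.0833333⌋ = 11 → l; lat ⌊0.33193/0.0416667⌋ = 7 → h.
Extended square: lon ⌊0.03200/0.00833333⌋ = 3; lat ⌊0.04027/0.00416667⌋ = 9.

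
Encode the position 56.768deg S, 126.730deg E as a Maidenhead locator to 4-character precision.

PD33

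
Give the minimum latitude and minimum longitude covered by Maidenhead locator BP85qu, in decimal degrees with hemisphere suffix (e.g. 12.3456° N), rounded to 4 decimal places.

65.8333° N, 142.6667° W

Field B=1, P=15: +1·20° lon, +15·10° lat → SW at lon -160°, lat 60°.
Square 8, 5: +8·2° lon, +5·1° lat → SW at lon -144°, lat 65°.
Subsquare q=16, u=20: +16·0.0833333° lon, +20·0.0416667° lat → SW at lon -142.667°, lat 65.8333°.
latitude 65.8333° N, longitude 142.6667° W.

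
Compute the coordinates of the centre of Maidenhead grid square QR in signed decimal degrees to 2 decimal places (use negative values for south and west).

Field Q=16, R=17: +16·20° lon, +17·10° lat → SW at lon 140°, lat 80°.
Cell spans 20° lon × 10° lat. Centre is SW corner plus half of each.
latitude 85.00, longitude 150.00.

85.00, 150.00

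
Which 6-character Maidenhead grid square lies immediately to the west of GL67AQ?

Longitude subsquare a = 0; −1 → -1, wraps to 23 = x, carry into square.
Longitude square 6; −1 → 5.
The latitude characters are unchanged.

GL57xq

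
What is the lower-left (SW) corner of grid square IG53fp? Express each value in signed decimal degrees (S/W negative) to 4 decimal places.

-26.3750, -9.5833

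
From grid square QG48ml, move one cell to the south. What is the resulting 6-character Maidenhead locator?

Latitude subsquare l = 11; −1 → 10 = k.
The longitude characters are unchanged.

QG48mk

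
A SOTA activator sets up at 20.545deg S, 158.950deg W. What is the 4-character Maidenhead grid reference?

Add 180° to longitude and 90° to latitude: 21.05, 69.45.
Field: lon ⌊21.05/20⌋ = 1 → B; lat ⌊69.45/10⌋ = 6 → G.
Square: lon ⌊1.05/2⌋ = 0; lat ⌊9.45/1⌋ = 9.

BG09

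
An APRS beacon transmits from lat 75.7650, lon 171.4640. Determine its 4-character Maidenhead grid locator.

Shift to the Maidenhead origin (180°W, 90°S): lon 351.46, lat 165.76.
Field (20°×10°, letters A–R): lon ⌊351.46/20⌋ = 17 → R; lat ⌊165.76/10⌋ = 16 → Q.
Square (2°×1°, digits 0–9): lon ⌊11.46/2⌋ = 5; lat ⌊5.76/1⌋ = 5.

RQ55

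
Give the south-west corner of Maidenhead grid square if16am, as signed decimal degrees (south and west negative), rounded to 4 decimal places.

-33.5000, -18.0000

Field I=8, F=5: +8·20° lon, +5·10° lat → SW at lon -20°, lat -40°.
Square 1, 6: +1·2° lon, +6·1° lat → SW at lon -18°, lat -34°.
Subsquare a=0, m=12: +0·0.0833333° lon, +12·0.0416667° lat → SW at lon -18°, lat -33.5°.
latitude -33.5000, longitude -18.0000.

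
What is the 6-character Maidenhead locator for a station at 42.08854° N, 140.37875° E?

Add 180° to longitude and 90° to latitude: 320.3787, 132.0885.
Field (20°×10°, letters A–R): 320.3787/20 → 16 → Q, 132.0885/10 → 13 → N; chars QN.
Square (2°×1°, digits 0–9): 0.3787/2 → 0, 2.0885/1 → 2; chars 02.
Subsquare (5′×2.5′, letters a–x): 0.3787/0.0833333 → 4 → e, 0.0885/0.0416667 → 2 → c; chars ec.

QN02ec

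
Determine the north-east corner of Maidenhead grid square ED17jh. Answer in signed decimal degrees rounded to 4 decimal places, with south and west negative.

Field E=4, D=3: +4·20° lon, +3·10° lat → SW at lon -100°, lat -60°.
Square 1, 7: +1·2° lon, +7·1° lat → SW at lon -98°, lat -53°.
Subsquare j=9, h=7: +9·0.0833333° lon, +7·0.0416667° lat → SW at lon -97.25°, lat -52.7083°.
Cell spans 0.0833333° lon × 0.0416667° lat. NE corner is SW corner plus one full cell.
latitude -52.6667, longitude -97.1667.

-52.6667, -97.1667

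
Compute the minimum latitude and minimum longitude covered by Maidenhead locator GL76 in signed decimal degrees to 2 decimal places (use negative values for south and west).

Field G=6, L=11: +6·20° lon, +11·10° lat → SW at lon -60°, lat 20°.
Square 7, 6: +7·2° lon, +6·1° lat → SW at lon -46°, lat 26°.
latitude 26.00, longitude -46.00.

26.00, -46.00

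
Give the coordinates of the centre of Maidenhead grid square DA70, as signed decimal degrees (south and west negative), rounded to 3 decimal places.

Field D=3, A=0: +3·20° lon, +0·10° lat → SW at lon -120°, lat -90°.
Square 7, 0: +7·2° lon, +0·1° lat → SW at lon -106°, lat -90°.
Cell spans 2° lon × 1° lat. Centre is SW corner plus half of each.
latitude -89.500, longitude -105.000.

-89.500, -105.000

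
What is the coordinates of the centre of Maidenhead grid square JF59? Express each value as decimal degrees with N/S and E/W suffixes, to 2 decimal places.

30.50° S, 11.00° E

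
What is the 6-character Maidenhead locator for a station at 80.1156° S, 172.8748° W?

Offset from 180°W / 90°S: lon 7.1252°, lat 9.8844°.
Field (20°×10°, letters A–R): lon ⌊7.1252/20⌋ = 0 → A; lat ⌊9.8844/10⌋ = 0 → A.
Square (2°×1°, digits 0–9): lon ⌊7.1252/2⌋ = 3; lat ⌊9.8844/1⌋ = 9.
Subsquare (5′×2.5′, letters a–x): lon ⌊1.1252/0.0833333⌋ = 13 → n; lat ⌊0.8844/0.0416667⌋ = 21 → v.

AA39nv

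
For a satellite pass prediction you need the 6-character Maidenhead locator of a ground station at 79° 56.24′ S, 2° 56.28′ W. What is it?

IB80mb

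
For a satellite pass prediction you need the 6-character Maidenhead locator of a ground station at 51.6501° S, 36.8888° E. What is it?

Shift to the Maidenhead origin (180°W, 90°S): lon 216.8888, lat 38.3499.
Field (20°×10°, letters A–R): 216.8888/20 → 10 → K, 38.3499/10 → 3 → D; chars KD.
Square (2°×1°, digits 0–9): 16.8888/2 → 8, 8.3499/1 → 8; chars 88.
Subsquare (5′×2.5′, letters a–x): 0.8888/0.0833333 → 10 → k, 0.3499/0.0416667 → 8 → i; chars ki.

KD88ki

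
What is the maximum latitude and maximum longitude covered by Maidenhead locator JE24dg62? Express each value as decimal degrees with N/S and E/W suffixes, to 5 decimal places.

45.73750° S, 4.30833° E

Field J=9, E=4: +9·20° lon, +4·10° lat → SW at lon 0°, lat -50°.
Square 2, 4: +2·2° lon, +4·1° lat → SW at lon 4°, lat -46°.
Subsquare d=3, g=6: +3·0.0833333° lon, +6·0.0416667° lat → SW at lon 4.25°, lat -45.75°.
Extended square 6, 2: +6·0.00833333° lon, +2·0.00416667° lat → SW at lon 4.3°, lat -45.7417°.
Cell spans 0.00833333° lon × 0.00416667° lat. NE corner is SW corner plus one full cell.
latitude 45.73750° S, longitude 4.30833° E.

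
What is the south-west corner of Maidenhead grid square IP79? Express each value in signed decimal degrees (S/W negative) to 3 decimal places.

69.000, -6.000

Field I=8, P=15: +8·20° lon, +15·10° lat → SW at lon -20°, lat 60°.
Square 7, 9: +7·2° lon, +9·1° lat → SW at lon -6°, lat 69°.
latitude 69.000, longitude -6.000.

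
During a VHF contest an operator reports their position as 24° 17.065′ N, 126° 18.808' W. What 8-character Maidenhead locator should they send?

Offset from 180°W / 90°S: lon 53.68653°, lat 114.28442°.
Field: lon ⌊53.68653/20⌋ = 2 → C; lat ⌊114.28442/10⌋ = 11 → L.
Square: lon ⌊13.68653/2⌋ = 6; lat ⌊4.28442/1⌋ = 4.
Subsquare: lon ⌊1.68653/0.0833333⌋ = 20 → u; lat ⌊0.28442/0.0416667⌋ = 6 → g.
Extended square: lon ⌊0.01987/0.00833333⌋ = 2; lat ⌊0.03442/0.00416667⌋ = 8.

CL64ug28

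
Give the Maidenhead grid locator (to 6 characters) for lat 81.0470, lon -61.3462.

FR91hb

Shift to the Maidenhead origin (180°W, 90°S): lon 118.6538, lat 171.0470.
Field: 118.6538/20 → 5 → F, 171.0470/10 → 17 → R; chars FR.
Square: 18.6538/2 → 9, 1.0470/1 → 1; chars 91.
Subsquare: 0.6538/0.0833333 → 7 → h, 0.0470/0.0416667 → 1 → b; chars hb.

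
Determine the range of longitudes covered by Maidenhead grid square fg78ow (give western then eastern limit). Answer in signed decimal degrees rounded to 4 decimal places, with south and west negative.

-64.8333, -64.7500

Field F=5, G=6: +5·20° lon, +6·10° lat → SW at lon -80°, lat -30°.
Square 7, 8: +7·2° lon, +8·1° lat → SW at lon -66°, lat -22°.
Subsquare o=14, w=22: +14·0.0833333° lon, +22·0.0416667° lat → SW at lon -64.8333°, lat -21.0833°.
Cell spans 0.0833333° lon × 0.0416667° lat.
west -64.8333, east -64.7500.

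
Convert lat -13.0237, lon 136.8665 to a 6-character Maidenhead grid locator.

PH86kx

Add 180° to longitude and 90° to latitude: 316.8665, 76.9763.
Field: lon ⌊316.8665/20⌋ = 15 → P; lat ⌊76.9763/10⌋ = 7 → H.
Square: lon ⌊16.8665/2⌋ = 8; lat ⌊6.9763/1⌋ = 6.
Subsquare: lon ⌊0.8665/0.0833333⌋ = 10 → k; lat ⌊0.9763/0.0416667⌋ = 23 → x.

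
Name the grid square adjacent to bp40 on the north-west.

BP31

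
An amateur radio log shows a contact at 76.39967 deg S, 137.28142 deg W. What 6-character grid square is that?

Shift to the Maidenhead origin (180°W, 90°S): lon 42.7186, lat 13.6003.
Field (20°×10°, letters A–R): lon ⌊42.7186/20⌋ = 2 → C; lat ⌊13.6003/10⌋ = 1 → B.
Square (2°×1°, digits 0–9): lon ⌊2.7186/2⌋ = 1; lat ⌊3.6003/1⌋ = 3.
Subsquare (5′×2.5′, letters a–x): lon ⌊0.7186/0.0833333⌋ = 8 → i; lat ⌊0.6003/0.0416667⌋ = 14 → o.

CB13io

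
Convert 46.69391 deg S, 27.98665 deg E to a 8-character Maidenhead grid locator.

KE33xh83

Offset from 180°W / 90°S: lon 207.98665°, lat 43.30609°.
Field (20°×10°, letters A–R): 207.98665/20 → 10 → K, 43.30609/10 → 4 → E; chars KE.
Square (2°×1°, digits 0–9): 7.98665/2 → 3, 3.30609/1 → 3; chars 33.
Subsquare (5′×2.5′, letters a–x): 1.98665/0.0833333 → 23 → x, 0.30609/0.0416667 → 7 → h; chars xh.
Extended square (30″×15″, digits 0–9): 0.06998/0.00833333 → 8, 0.01442/0.00416667 → 3; chars 83.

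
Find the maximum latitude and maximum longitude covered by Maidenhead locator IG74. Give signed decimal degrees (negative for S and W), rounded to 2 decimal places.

-25.00, -4.00

Field I=8, G=6: +8·20° lon, +6·10° lat → SW at lon -20°, lat -30°.
Square 7, 4: +7·2° lon, +4·1° lat → SW at lon -6°, lat -26°.
Cell spans 2° lon × 1° lat. NE corner is SW corner plus one full cell.
latitude -25.00, longitude -4.00.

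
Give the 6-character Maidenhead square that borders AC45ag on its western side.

AC35xg

Longitude subsquare a = 0; −1 → -1, wraps to 23 = x, carry into square.
Longitude square 4; −1 → 3.
The latitude characters are unchanged.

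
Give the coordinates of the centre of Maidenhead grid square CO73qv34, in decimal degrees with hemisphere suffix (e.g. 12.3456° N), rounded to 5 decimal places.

53.89375° N, 124.63750° W

Field C=2, O=14: +2·20° lon, +14·10° lat → SW at lon -140°, lat 50°.
Square 7, 3: +7·2° lon, +3·1° lat → SW at lon -126°, lat 53°.
Subsquare q=16, v=21: +16·0.0833333° lon, +21·0.0416667° lat → SW at lon -124.667°, lat 53.875°.
Extended square 3, 4: +3·0.00833333° lon, +4·0.00416667° lat → SW at lon -124.642°, lat 53.8917°.
Cell spans 0.00833333° lon × 0.00416667° lat. Centre is SW corner plus half of each.
latitude 53.89375° N, longitude 124.63750° W.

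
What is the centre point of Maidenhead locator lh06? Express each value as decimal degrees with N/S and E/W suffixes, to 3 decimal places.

13.500° S, 41.000° E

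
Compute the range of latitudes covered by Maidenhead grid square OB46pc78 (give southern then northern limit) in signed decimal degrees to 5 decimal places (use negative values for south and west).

-73.88333, -73.87917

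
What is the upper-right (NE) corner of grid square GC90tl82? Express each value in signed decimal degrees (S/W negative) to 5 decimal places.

Field G=6, C=2: +6·20° lon, +2·10° lat → SW at lon -60°, lat -70°.
Square 9, 0: +9·2° lon, +0·1° lat → SW at lon -42°, lat -70°.
Subsquare t=19, l=11: +19·0.0833333° lon, +11·0.0416667° lat → SW at lon -40.4167°, lat -69.5417°.
Extended square 8, 2: +8·0.00833333° lon, +2·0.00416667° lat → SW at lon -40.35°, lat -69.5333°.
Cell spans 0.00833333° lon × 0.00416667° lat. NE corner is SW corner plus one full cell.
latitude -69.52917, longitude -40.34167.

-69.52917, -40.34167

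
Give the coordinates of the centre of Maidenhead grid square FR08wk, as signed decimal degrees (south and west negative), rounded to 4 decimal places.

Field F=5, R=17: +5·20° lon, +17·10° lat → SW at lon -80°, lat 80°.
Square 0, 8: +0·2° lon, +8·1° lat → SW at lon -80°, lat 88°.
Subsquare w=22, k=10: +22·0.0833333° lon, +10·0.0416667° lat → SW at lon -78.1667°, lat 88.4167°.
Cell spans 0.0833333° lon × 0.0416667° lat. Centre is SW corner plus half of each.
latitude 88.4375, longitude -78.1250.

88.4375, -78.1250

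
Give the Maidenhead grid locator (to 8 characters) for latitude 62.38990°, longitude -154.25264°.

Offset from 180°W / 90°S: lon 25.74736°, lat 152.38990°.
Field: lon ⌊25.74736/20⌋ = 1 → B; lat ⌊152.38990/10⌋ = 15 → P.
Square: lon ⌊5.74736/2⌋ = 2; lat ⌊2.38990/1⌋ = 2.
Subsquare: lon ⌊1.74736/0.0833333⌋ = 20 → u; lat ⌊0.38990/0.0416667⌋ = 9 → j.
Extended square: lon ⌊0.08069/0.00833333⌋ = 9; lat ⌊0.01490/0.00416667⌋ = 3.

BP22uj93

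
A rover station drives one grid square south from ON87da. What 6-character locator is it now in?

ON86dx

Latitude subsquare a = 0; −1 → -1, wraps to 23 = x, carry into square.
Latitude square 7; −1 → 6.
The longitude characters are unchanged.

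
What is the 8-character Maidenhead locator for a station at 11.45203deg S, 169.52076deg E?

RH48sn21

Offset from 180°W / 90°S: lon 349.52076°, lat 78.54797°.
Field: lon ⌊349.52076/20⌋ = 17 → R; lat ⌊78.54797/10⌋ = 7 → H.
Square: lon ⌊9.52076/2⌋ = 4; lat ⌊8.54797/1⌋ = 8.
Subsquare: lon ⌊1.52076/0.0833333⌋ = 18 → s; lat ⌊0.54797/0.0416667⌋ = 13 → n.
Extended square: lon ⌊0.02076/0.00833333⌋ = 2; lat ⌊0.00630/0.00416667⌋ = 1.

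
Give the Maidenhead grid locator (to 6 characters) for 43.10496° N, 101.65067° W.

DN93ec

Add 180° to longitude and 90° to latitude: 78.3493, 133.1050.
Field (20°×10°, letters A–R): 78.3493/20 → 3 → D, 133.1050/10 → 13 → N; chars DN.
Square (2°×1°, digits 0–9): 18.3493/2 → 9, 3.1050/1 → 3; chars 93.
Subsquare (5′×2.5′, letters a–x): 0.3493/0.0833333 → 4 → e, 0.1050/0.0416667 → 2 → c; chars ec.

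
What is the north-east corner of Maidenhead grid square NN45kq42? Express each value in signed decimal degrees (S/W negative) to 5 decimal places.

45.67917, 88.87500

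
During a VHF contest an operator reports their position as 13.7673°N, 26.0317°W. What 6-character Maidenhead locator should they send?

HK63xs

Shift to the Maidenhead origin (180°W, 90°S): lon 153.9683, lat 103.7673.
Field (20°×10°, letters A–R): 153.9683/20 → 7 → H, 103.7673/10 → 10 → K; chars HK.
Square (2°×1°, digits 0–9): 13.9683/2 → 6, 3.7673/1 → 3; chars 63.
Subsquare (5′×2.5′, letters a–x): 1.9683/0.0833333 → 23 → x, 0.7673/0.0416667 → 18 → s; chars xs.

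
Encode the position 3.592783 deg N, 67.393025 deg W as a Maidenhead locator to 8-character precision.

FJ63ho22

Shift to the Maidenhead origin (180°W, 90°S): lon 112.60698, lat 93.59278.
Field: lon ⌊112.60698/20⌋ = 5 → F; lat ⌊93.59278/10⌋ = 9 → J.
Square: lon ⌊12.60698/2⌋ = 6; lat ⌊3.59278/1⌋ = 3.
Subsquare: lon ⌊0.60698/0.0833333⌋ = 7 → h; lat ⌊0.59278/0.0416667⌋ = 14 → o.
Extended square: lon ⌊0.02364/0.00833333⌋ = 2; lat ⌊0.00945/0.00416667⌋ = 2.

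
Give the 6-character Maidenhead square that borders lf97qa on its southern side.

Latitude subsquare a = 0; −1 → -1, wraps to 23 = x, carry into square.
Latitude square 7; −1 → 6.
The longitude characters are unchanged.

LF96qx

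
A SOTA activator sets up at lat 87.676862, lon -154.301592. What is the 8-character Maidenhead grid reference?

BR27uq32

Offset from 180°W / 90°S: lon 25.69841°, lat 177.67686°.
Field: 25.69841/20 → 1 → B, 177.67686/10 → 17 → R; chars BR.
Square: 5.69841/2 → 2, 7.67686/1 → 7; chars 27.
Subsquare: 1.69841/0.0833333 → 20 → u, 0.67686/0.0416667 → 16 → q; chars uq.
Extended square: 0.03174/0.00833333 → 3, 0.01020/0.00416667 → 2; chars 32.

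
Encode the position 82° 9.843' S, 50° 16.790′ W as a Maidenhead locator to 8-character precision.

Shift to the Maidenhead origin (180°W, 90°S): lon 129.72017, lat 7.83595.
Field (20°×10°, letters A–R): 129.72017/20 → 6 → G, 7.83595/10 → 0 → A; chars GA.
Square (2°×1°, digits 0–9): 9.72017/2 → 4, 7.83595/1 → 7; chars 47.
Subsquare (5′×2.5′, letters a–x): 1.72017/0.0833333 → 20 → u, 0.83595/0.0416667 → 20 → u; chars uu.
Extended square (30″×15″, digits 0–9): 0.05350/0.00833333 → 6, 0.00262/0.00416667 → 0; chars 60.

GA47uu60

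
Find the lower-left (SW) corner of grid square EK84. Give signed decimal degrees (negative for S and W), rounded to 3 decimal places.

Field E=4, K=10: +4·20° lon, +10·10° lat → SW at lon -100°, lat 10°.
Square 8, 4: +8·2° lon, +4·1° lat → SW at lon -84°, lat 14°.
latitude 14.000, longitude -84.000.

14.000, -84.000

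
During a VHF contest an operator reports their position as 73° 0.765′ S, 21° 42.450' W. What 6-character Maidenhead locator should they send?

HB96dx

Shift to the Maidenhead origin (180°W, 90°S): lon 158.2925, lat 16.9873.
Field: lon ⌊158.2925/20⌋ = 7 → H; lat ⌊16.9873/10⌋ = 1 → B.
Square: lon ⌊18.2925/2⌋ = 9; lat ⌊6.9873/1⌋ = 6.
Subsquare: lon ⌊0.2925/0.0833333⌋ = 3 → d; lat ⌊0.9873/0.0416667⌋ = 23 → x.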